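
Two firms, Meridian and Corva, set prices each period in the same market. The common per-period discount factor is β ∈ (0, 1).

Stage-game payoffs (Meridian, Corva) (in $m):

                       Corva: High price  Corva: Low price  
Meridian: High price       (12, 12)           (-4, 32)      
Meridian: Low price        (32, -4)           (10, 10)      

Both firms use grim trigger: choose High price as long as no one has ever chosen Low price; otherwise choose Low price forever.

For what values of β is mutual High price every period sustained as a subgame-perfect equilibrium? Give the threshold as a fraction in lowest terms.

10/11

12/(1−β) ≥ 32 + 10β/(1−β)
12 ≥ 32 − 22β
β ≥ 20/22 = 10/11.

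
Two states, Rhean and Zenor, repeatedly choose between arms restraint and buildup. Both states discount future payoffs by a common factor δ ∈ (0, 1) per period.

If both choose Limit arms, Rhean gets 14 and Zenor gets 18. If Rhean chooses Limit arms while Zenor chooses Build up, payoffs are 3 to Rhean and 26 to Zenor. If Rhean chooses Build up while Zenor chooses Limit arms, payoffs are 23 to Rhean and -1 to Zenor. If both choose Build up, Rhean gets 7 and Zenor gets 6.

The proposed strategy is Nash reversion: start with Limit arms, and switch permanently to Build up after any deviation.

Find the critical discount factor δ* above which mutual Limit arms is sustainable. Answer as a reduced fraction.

9/16

Rhean: cooperation gives 14 each period; deviation gives 23 once then 7 forever.
  14/(1−δ) ≥ 23 + 7δ/(1−δ) ⇒ δ ≥ 9/16.
Zenor: cooperation gives 18 each period; deviation gives 26 once then 6 forever.
  δ ≥ 8/20 = 2/5.
Both must hold, so the binding constraint is Rhean's: δ ≥ 9/16.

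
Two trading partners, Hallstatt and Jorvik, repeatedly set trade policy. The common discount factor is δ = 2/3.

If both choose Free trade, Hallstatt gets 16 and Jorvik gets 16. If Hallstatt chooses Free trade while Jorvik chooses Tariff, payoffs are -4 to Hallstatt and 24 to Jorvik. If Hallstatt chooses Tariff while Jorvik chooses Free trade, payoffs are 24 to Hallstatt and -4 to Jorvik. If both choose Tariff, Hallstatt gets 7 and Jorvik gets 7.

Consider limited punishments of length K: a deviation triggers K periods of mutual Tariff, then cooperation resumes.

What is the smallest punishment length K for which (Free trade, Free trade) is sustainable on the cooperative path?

2

Need Σ_{k=1}^{K} δ^k ≥ (24−16)/(16−7) = 0.8889 at δ = 2/3.
At K = 1 the sum is 0.6667 < 0.8889; at K = 2 it is 1.1111 ≥ 0.8889.
So the minimum punishment length is K = 2.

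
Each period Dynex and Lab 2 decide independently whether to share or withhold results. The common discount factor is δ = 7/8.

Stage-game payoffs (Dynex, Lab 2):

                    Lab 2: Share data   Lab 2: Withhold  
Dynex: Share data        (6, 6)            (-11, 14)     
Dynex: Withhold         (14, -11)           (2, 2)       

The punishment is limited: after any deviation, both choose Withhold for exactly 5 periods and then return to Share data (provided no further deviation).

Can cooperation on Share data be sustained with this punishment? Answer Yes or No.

Comparing payoff streams over the 6 periods until play realigns: cooperate → 6(1+δ+…+δ^5); deviate → 14 + 2(δ+…+δ^5).
Cooperation is sustained iff (6−2)(δ+…+δ^5) ≥ 14−6.
δ+…+δ^5 = 7/8·(1−(7/8)^5)/(1−7/8) = 3.4096, and (14−6)/(6−2) = 2.0000.
3.4096 ≥ 2.0000, so cooperation is sustainable.

Yes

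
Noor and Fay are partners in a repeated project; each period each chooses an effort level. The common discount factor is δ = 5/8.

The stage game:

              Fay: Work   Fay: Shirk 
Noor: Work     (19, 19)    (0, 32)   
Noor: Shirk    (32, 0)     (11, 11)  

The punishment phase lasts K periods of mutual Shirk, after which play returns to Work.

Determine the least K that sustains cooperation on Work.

IC: δ(1−δ^K)/(1−δ) ≥ (32−19)/(19−11) = 13/8.
With δ = 5/8: need 1 − δ^K ≥ 13/8·(1−5/8)/(5/8), i.e. δ^K ≤ 0.0250.
Since (5/8)^7 = 0.0373 and (5/8)^8 = 0.0233, the smallest such K is 8.

8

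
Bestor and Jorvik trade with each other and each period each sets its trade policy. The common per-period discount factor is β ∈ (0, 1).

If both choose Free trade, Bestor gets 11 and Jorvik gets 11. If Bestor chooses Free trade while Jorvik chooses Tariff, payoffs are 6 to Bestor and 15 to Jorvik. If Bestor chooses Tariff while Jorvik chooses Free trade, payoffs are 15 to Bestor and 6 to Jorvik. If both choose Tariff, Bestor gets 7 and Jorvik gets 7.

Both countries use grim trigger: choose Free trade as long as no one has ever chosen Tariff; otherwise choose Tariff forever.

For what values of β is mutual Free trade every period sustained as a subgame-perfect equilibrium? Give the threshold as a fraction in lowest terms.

1/2

Under grim trigger the critical discount factor is (T−C)/(T−P) with T = 15, C = 11, P = 7.
β* = (15−11)/(15−7) = 4/8 = 1/2.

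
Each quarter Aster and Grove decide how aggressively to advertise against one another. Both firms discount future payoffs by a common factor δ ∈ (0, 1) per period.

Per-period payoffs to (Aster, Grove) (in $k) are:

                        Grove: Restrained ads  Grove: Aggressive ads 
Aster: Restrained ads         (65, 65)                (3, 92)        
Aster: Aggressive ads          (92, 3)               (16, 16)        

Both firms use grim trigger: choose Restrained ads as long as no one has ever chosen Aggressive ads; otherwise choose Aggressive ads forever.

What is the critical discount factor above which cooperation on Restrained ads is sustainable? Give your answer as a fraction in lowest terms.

27/76

One-period gain from deviating is 92 − 65 = 27. The loss is 65 − 16 = 49 in every subsequent period, with present value 49·δ/(1−δ).
Deviation is unprofitable when 49·δ/(1−δ) ≥ 27, i.e. δ/(1−δ) ≥ 27/49.
Equivalently δ ≥ 27/(27+49) = 27/76.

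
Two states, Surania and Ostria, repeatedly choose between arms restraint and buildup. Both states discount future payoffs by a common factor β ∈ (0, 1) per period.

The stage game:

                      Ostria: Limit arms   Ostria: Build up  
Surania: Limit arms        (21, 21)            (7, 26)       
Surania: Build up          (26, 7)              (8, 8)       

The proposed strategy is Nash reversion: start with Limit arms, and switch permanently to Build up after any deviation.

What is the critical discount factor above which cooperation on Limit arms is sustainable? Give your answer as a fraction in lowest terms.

5/18

21/(1−β) ≥ 26 + 8β/(1−β)
21 ≥ 26 − 18β
β ≥ 5/18.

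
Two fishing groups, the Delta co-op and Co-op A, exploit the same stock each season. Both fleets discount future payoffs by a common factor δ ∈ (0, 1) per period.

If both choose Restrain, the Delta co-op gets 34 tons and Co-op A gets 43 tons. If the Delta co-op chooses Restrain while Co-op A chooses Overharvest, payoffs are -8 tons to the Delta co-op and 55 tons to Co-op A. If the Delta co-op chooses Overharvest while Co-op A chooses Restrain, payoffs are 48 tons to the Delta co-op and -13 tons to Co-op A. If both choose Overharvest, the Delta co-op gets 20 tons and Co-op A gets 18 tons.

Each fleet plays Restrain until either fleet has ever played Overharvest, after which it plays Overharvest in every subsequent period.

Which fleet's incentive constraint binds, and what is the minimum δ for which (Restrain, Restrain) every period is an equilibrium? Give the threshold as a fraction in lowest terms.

the Delta co-op; δ ≥ 1/2

the Delta co-op's threshold: (48−34)/(48−20) = 1/2.
Co-op A's threshold: (55−43)/(55−18) = 12/37.
1/2 > 12/37, so the Delta co-op binds and δ* = 1/2.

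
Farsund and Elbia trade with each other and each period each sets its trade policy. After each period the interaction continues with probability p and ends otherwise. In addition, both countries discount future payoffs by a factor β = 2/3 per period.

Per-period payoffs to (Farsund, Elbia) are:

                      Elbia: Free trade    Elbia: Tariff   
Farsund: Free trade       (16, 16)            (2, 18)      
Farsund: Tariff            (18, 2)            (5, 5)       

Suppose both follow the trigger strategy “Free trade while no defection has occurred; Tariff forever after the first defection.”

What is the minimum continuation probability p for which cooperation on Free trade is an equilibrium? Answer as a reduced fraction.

3/13

Expected continuation weight on next period's payoff is β·p = 2/3·p, which plays the role of the discount factor.
Cooperation requires 2/3·p ≥ (18−16)/(18−5) = 2/13, hence p ≥ 3/13.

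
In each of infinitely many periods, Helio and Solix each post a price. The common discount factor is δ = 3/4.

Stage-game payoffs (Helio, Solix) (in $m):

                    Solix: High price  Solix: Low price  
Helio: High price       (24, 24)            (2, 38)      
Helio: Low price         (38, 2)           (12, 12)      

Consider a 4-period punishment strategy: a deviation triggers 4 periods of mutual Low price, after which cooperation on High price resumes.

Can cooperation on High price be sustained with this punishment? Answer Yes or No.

Yes

Comparing payoff streams over the 5 periods until play realigns: cooperate → 24(1+δ+…+δ^4); deviate → 38 + 12(δ+…+δ^4).
Cooperation is sustained iff (24−12)(δ+…+δ^4) ≥ 38−24.
δ+…+δ^4 = 3/4·(1−(3/4)^4)/(1−3/4) = 2.0508, and (38−24)/(24−12) = 1.1667.
2.0508 ≥ 1.1667, so cooperation is sustainable.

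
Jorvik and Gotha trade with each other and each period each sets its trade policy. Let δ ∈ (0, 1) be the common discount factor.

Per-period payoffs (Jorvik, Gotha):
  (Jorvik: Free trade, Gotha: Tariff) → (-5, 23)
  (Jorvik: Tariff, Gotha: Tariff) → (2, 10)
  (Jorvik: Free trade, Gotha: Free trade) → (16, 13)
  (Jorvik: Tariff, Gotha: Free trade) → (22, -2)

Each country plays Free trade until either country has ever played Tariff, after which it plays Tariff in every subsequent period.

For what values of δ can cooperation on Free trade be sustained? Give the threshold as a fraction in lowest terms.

Jorvik's threshold: (22−16)/(22−2) = 3/10.
Gotha's threshold: (23−13)/(23−10) = 10/13.
3/10 < 10/13, so Gotha binds and δ* = 10/13.

10/13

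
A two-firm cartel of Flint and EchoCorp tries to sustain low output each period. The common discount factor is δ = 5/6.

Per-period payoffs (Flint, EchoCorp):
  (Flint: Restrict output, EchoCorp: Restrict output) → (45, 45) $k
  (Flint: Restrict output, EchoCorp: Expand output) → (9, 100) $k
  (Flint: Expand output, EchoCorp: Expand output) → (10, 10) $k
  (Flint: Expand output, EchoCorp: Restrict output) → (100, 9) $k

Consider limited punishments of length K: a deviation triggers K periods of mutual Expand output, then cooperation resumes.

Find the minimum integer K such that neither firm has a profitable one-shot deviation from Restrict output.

3

No profitable deviation requires (45−10)(δ+…+δ^K) ≥ 100−45, i.e. δ+…+δ^K ≥ 11/7 ≈ 1.5714.
With δ = 5/6, the partial sums are K=1: 0.8333, K=2: 1.5278, K=3: 2.1065.
K = 3 is the first length at which the sum reaches 1.5714.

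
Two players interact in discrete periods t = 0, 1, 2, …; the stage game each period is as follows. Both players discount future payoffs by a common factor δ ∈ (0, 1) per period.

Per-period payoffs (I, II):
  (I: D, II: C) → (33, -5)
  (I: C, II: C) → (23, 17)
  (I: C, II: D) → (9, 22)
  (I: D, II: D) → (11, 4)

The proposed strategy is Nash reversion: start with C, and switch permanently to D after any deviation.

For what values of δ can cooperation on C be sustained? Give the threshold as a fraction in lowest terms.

5/11

I: cooperation gives 23 each period; deviation gives 33 once then 11 forever.
  23/(1−δ) ≥ 33 + 11δ/(1−δ) ⇒ δ ≥ 10/22 = 5/11.
II: cooperation gives 17 each period; deviation gives 22 once then 4 forever.
  δ ≥ 5/18.
Both must hold, so the binding constraint is I's: δ ≥ 5/11.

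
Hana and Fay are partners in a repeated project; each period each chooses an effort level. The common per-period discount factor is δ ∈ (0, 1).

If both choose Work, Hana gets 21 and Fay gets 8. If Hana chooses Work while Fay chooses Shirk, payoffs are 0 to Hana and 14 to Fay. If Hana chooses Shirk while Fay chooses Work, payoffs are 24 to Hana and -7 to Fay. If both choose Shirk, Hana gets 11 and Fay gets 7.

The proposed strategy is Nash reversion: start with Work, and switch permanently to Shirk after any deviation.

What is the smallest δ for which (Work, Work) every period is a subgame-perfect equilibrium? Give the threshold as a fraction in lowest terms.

6/7

For Hana: deviation gain 24−21 = 3, per-period punishment loss 21−11 = 10. IC gives δ ≥ 3/13.
For Fay: gain 6, loss 1 per period, so δ ≥ 6/7.
The tighter constraint is Fay's, so cooperation needs δ ≥ 6/7.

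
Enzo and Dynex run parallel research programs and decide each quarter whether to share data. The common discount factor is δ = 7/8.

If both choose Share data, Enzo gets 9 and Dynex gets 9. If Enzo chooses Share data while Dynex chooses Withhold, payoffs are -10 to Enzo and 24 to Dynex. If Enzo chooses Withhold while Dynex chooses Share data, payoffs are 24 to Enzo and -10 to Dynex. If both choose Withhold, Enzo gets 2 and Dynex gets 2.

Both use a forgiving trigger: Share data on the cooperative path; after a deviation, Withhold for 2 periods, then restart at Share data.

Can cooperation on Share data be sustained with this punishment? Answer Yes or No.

No

Comparing payoff streams over the 3 periods until play realigns: cooperate → 9(1+δ+…+δ^2); deviate → 24 + 2(δ+…+δ^2).
Cooperation is sustained iff (9−2)(δ+…+δ^2) ≥ 24−9.
δ+…+δ^2 = 7/8·(1−(7/8)^2)/(1−7/8) = 1.6406, and (24−9)/(9−2) = 2.1429.
1.6406 < 2.1429, so cooperation is not sustainable.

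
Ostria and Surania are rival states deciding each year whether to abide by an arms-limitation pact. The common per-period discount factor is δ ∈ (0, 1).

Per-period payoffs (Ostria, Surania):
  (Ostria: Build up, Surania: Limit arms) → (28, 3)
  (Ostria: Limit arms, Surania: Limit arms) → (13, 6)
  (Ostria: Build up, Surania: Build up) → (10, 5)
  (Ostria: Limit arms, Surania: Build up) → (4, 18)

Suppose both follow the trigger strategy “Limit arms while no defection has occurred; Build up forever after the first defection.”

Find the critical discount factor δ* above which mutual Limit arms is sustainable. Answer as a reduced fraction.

12/13

Ostria's threshold: (28−13)/(28−10) = 5/6.
Surania's threshold: (18−6)/(18−5) = 12/13.
5/6 < 12/13, so Surania binds and δ* = 12/13.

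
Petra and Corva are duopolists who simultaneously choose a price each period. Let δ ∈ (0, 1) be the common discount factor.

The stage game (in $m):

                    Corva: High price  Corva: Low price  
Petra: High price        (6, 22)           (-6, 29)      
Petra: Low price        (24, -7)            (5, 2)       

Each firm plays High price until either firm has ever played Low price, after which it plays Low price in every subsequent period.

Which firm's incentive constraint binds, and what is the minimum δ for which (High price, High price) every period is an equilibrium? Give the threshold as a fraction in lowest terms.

For Petra: deviation gain 24−6 = 18, per-period punishment loss 6−5 = 1. IC gives δ ≥ 18/19.
For Corva: gain 7, loss 20 per period, so δ ≥ 7/27.
The tighter constraint is Petra's, so cooperation needs δ ≥ 18/19.

Petra; δ ≥ 18/19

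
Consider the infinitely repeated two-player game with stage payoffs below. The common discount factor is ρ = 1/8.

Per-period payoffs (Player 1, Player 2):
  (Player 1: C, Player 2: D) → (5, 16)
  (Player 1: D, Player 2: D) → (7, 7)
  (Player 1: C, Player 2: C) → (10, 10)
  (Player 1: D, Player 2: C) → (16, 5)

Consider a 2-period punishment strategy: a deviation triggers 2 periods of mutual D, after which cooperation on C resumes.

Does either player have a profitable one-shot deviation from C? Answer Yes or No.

Yes

A one-shot deviation gives 16 now, then 7 for 2 periods, then back to 10.
Gain from deviating: (16−10) today; loss: (10−7) in each of the next 2 periods.
No-deviation condition: (10−7)(ρ+…+ρ^2) ≥ 16−10, i.e. ρ+…+ρ^2 ≥ 2.
At ρ = 1/8: ρ+…+ρ^2 = 0.1406 < 2.0000.
So cooperation is not sustainable.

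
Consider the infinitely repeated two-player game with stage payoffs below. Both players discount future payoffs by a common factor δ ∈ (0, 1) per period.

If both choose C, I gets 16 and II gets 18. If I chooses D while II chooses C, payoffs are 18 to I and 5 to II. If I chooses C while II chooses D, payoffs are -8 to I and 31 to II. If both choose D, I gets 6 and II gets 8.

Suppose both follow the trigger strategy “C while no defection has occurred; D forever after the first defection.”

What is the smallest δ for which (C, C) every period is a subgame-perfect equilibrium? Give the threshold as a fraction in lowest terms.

I's threshold: (18−16)/(18−6) = 1/6.
II's threshold: (31−18)/(31−8) = 13/23.
1/6 < 13/23, so II binds and δ* = 13/23.

13/23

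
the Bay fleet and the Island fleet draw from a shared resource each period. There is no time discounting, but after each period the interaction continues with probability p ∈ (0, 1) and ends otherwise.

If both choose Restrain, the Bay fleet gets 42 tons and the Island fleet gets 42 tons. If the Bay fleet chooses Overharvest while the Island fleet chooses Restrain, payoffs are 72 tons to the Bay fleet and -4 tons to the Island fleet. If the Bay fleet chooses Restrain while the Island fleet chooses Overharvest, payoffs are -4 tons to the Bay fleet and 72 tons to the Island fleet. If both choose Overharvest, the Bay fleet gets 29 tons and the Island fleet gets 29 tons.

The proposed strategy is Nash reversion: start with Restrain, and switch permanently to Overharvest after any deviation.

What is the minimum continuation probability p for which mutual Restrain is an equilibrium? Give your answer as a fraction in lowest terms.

With no time discounting, the continuation probability p plays the role of the discount factor.
Grim-trigger IC: 42/(1−p) ≥ 72 + 29p/(1−p) ⇒ p ≥ (72−42)/(72−29) = 30/43.

30/43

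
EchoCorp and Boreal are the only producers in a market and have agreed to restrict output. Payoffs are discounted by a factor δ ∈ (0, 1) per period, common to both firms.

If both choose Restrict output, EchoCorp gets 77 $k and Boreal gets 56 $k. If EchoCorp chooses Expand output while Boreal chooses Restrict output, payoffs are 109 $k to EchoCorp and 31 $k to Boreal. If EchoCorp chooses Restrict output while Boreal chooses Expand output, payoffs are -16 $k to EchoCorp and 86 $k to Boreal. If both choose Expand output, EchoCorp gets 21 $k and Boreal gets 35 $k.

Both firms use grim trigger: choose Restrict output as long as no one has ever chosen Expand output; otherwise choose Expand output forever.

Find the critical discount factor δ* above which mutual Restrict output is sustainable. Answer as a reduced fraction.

10/17

For EchoCorp: deviation gain 109−77 = 32, per-period punishment loss 77−21 = 56. IC gives δ ≥ 32/88 = 4/11.
For Boreal: gain 30, loss 21 per period, so δ ≥ 30/51 = 10/17.
The tighter constraint is Boreal's, so cooperation needs δ ≥ 10/17.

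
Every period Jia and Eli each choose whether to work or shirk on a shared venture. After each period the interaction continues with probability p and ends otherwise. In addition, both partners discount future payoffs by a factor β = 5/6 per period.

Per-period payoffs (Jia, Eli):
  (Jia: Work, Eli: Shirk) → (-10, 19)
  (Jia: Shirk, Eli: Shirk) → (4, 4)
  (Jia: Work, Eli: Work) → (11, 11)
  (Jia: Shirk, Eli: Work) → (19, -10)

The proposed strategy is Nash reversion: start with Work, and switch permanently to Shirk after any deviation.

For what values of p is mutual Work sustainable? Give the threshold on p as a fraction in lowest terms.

16/25

With continuation probability p and discount β, the effective per-period discount factor is βp.
Grim-trigger IC: βp ≥ (19−11)/(19−4) = 8/15.
So p ≥ (8/15)/(5/6) = 16/25.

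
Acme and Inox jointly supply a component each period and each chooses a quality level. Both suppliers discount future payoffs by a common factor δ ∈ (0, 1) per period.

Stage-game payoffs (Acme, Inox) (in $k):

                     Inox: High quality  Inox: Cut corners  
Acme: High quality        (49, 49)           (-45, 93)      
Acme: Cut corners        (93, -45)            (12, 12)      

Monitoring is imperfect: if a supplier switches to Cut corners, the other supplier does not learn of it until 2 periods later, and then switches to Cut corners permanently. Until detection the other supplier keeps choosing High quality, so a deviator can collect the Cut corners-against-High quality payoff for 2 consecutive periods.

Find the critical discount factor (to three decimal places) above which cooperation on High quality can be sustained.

0.737

The best deviation is to choose Cut corners for all 2 undetected periods, earning 93 each, then 12 forever once detected.
Deviation value: 93(1−δ^2)/(1−δ) + 12δ^2/(1−δ); cooperation value: 49/(1−δ).
IC: 49 ≥ 93(1−δ^2) + 12δ^2 = 93 − 81δ^2.
So δ^2 ≥ 44/81, giving δ ≥ (44/81)^(1/2) ≈ 0.737.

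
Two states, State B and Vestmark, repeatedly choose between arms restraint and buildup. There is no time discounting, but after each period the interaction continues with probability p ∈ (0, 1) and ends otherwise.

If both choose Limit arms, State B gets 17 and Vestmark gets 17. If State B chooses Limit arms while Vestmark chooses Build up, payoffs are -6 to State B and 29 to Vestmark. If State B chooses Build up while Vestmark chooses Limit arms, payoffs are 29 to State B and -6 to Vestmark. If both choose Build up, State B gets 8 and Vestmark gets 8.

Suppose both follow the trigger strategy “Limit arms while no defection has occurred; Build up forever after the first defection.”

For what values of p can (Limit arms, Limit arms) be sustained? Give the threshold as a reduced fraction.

Expected cooperation value is 17 + p·17 + p²·17 + … = 17/(1−p); deviation gives 29 + p·8/(1−p).
17 ≥ 29(1−p) + 8p ⇒ 21p ≥ 12 ⇒ p ≥ 12/21 = 4/7.

4/7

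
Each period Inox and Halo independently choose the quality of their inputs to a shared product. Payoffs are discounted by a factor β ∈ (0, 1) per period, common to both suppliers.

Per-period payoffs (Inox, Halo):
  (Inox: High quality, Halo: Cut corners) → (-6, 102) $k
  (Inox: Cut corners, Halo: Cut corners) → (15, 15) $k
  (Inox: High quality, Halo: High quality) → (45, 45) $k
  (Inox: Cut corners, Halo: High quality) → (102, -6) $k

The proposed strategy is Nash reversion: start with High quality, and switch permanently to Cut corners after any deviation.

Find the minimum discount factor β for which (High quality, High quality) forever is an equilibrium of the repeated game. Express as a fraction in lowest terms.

45/(1−β) ≥ 102 + 15β/(1−β)
45 ≥ 102 − 87β
β ≥ 57/87 = 19/29.

19/29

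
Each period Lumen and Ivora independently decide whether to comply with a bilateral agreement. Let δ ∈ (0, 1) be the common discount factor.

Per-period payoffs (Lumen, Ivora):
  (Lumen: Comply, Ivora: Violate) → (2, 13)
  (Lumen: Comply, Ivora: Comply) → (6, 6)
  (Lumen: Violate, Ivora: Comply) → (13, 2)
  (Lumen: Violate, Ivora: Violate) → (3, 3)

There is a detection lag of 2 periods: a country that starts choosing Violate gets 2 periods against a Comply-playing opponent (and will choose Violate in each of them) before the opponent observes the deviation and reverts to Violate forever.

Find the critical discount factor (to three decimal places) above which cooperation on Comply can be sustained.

0.837

Deviating for the 2 undetected periods gains 13−6 = 7 per period over cooperation, then loses 6−3 = 3 per period forever once punishment starts.
Gain: 7(1 + δ + … + δ^1); loss: 3·δ^2/(1−δ).
No profitable deviation ⇔ 7(1−δ^2) ≤ 3·δ^2, i.e. δ^2 ≥ 7/(7+3) = 7/10.
Hence δ ≥ (7/10)^(1/2) ≈ 0.837.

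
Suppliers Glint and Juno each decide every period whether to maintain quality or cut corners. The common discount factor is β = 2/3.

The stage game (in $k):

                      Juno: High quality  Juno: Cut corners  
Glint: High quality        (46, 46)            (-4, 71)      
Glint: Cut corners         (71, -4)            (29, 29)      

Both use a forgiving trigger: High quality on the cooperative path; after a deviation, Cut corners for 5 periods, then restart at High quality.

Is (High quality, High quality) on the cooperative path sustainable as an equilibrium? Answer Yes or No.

A one-shot deviation gives 71 now, then 29 for 5 periods, then back to 46.
Gain from deviating: (71−46) today; loss: (46−29) in each of the next 5 periods.
No-deviation condition: (46−29)(β+…+β^5) ≥ 71−46, i.e. β+…+β^5 ≥ 25/17.
At β = 2/3: β+…+β^5 = 1.7366 ≥ 1.4706.
So cooperation is sustainable.

Yes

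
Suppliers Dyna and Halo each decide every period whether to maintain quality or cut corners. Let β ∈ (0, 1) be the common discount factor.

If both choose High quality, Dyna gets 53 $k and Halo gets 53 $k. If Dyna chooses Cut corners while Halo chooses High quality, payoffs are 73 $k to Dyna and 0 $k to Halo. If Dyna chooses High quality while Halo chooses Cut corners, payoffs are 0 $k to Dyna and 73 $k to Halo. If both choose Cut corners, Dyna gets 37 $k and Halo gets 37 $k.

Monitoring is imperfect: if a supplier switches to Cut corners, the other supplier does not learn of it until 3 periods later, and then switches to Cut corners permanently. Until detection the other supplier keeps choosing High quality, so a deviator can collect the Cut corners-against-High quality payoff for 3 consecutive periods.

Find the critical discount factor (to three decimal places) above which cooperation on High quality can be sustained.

A deviator earns 73 for 3 periods, then 37 forever; cooperating earns 53 forever. Multiplying the IC by (1−β):
53 ≥ 73(1−β^3) + 37β^3, so 36·β^3 ≥ 20 and β^3 ≥ 5/9.
β ≥ (5/9)^(1/3) ≈ 0.822.

0.822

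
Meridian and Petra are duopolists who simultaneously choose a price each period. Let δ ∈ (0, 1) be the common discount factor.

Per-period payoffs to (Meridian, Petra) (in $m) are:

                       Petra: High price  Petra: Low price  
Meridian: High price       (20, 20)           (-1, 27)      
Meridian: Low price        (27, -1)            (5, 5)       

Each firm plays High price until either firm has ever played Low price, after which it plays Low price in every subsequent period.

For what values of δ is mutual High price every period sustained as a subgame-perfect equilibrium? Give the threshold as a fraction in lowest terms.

7/22

Under grim trigger the critical discount factor is (T−C)/(T−P) with T = 27, C = 20, P = 5.
δ* = (27−20)/(27−5) = 7/22.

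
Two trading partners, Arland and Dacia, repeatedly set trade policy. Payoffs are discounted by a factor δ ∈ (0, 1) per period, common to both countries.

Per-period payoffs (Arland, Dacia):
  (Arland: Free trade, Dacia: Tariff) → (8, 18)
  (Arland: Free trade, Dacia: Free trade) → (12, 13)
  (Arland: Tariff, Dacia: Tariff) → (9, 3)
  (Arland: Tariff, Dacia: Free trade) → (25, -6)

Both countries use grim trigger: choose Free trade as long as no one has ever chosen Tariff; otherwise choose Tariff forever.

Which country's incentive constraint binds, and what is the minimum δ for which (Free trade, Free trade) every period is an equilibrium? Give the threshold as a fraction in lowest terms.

Arland's threshold: (25−12)/(25−9) = 13/16.
Dacia's threshold: (18−13)/(18−3) = 1/3.
13/16 > 1/3, so Arland binds and δ* = 13/16.

Arland; δ ≥ 13/16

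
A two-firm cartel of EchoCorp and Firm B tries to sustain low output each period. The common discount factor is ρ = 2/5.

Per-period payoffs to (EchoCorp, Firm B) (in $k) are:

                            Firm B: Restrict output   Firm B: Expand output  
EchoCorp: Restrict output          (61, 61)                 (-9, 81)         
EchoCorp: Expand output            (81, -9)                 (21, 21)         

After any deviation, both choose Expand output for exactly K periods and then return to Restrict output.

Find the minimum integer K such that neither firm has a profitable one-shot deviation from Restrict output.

2

Need Σ_{k=1}^{K} ρ^k ≥ (81−61)/(61−21) = 0.5000 at ρ = 2/5.
At K = 1 the sum is 0.4000 < 0.5000; at K = 2 it is 0.5600 ≥ 0.5000.
So the minimum punishment length is K = 2.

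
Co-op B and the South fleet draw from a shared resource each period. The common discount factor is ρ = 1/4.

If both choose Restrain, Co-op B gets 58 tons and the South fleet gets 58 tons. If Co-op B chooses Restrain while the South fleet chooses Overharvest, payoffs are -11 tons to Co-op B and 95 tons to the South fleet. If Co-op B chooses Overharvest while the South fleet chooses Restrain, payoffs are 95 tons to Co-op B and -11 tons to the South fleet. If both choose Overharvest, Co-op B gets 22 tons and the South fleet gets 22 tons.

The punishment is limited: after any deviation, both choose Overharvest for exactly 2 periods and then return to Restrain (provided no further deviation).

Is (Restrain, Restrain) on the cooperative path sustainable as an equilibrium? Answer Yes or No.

No

IC: ρ+…+ρ^2 ≥ (95−58)/(58−22) = 37/36.
At ρ = 1/4: partial sum = 0.3125 < 1.0278. Cooperation not sustainable.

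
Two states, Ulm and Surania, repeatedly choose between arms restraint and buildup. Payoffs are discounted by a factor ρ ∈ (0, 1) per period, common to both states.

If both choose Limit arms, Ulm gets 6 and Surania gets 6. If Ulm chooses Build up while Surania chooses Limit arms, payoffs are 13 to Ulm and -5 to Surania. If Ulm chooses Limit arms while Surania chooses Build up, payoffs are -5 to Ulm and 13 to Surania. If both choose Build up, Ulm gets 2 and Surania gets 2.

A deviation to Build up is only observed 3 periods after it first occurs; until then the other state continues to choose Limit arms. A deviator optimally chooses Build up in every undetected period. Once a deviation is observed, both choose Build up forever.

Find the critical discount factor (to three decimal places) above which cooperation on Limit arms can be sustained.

A deviator earns 13 for 3 periods, then 2 forever; cooperating earns 6 forever. Multiplying the IC by (1−ρ):
6 ≥ 13(1−ρ^3) + 2ρ^3, so 11·ρ^3 ≥ 7 and ρ^3 ≥ 7/11.
ρ ≥ (7/11)^(1/3) ≈ 0.860.

0.860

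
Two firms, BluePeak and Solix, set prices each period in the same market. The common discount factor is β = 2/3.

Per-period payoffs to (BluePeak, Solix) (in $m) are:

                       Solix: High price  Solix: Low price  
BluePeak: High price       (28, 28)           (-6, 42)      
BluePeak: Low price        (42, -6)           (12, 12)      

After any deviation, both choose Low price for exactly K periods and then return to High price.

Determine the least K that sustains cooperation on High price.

2

IC: β(1−β^K)/(1−β) ≥ (42−28)/(28−12) = 7/8.
With β = 2/3: need 1 − β^K ≥ 7/8·(1−2/3)/(2/3), i.e. β^K ≤ 0.5625.
Since (2/3)^1 = 0.6667 and (2/3)^2 = 0.4444, the smallest such K is 2.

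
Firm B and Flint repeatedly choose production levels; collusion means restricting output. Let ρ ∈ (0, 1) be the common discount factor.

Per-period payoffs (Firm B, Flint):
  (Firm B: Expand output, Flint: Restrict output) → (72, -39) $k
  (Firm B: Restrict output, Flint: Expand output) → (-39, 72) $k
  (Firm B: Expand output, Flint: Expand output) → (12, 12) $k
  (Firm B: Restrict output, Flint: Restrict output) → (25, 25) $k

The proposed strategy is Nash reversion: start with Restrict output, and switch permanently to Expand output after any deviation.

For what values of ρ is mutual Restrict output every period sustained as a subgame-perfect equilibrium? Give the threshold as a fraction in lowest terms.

Cooperation forever yields 25 each period: 25/(1−ρ).
Deviating yields 72 once, then 12 forever: 72 + 12ρ/(1−ρ).
No profitable deviation requires 25/(1−ρ) ≥ 72 + 12ρ/(1−ρ).
Multiplying by (1−ρ): 25 ≥ 72(1−ρ) + 12ρ = 72 − 60ρ.
So 60ρ ≥ 47, i.e. ρ ≥ 47/60.

47/60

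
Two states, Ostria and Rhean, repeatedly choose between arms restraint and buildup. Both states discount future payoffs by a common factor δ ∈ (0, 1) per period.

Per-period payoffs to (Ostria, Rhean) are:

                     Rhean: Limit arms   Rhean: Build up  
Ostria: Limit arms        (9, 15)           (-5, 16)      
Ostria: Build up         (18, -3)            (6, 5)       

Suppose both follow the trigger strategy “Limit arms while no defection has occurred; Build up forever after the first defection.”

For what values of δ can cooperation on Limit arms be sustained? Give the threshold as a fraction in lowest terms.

3/4

Ostria: cooperation gives 9 each period; deviation gives 18 once then 6 forever.
  9/(1−δ) ≥ 18 + 6δ/(1−δ) ⇒ δ ≥ 9/12 = 3/4.
Rhean: cooperation gives 15 each period; deviation gives 16 once then 5 forever.
  δ ≥ 1/11.
Both must hold, so the binding constraint is Ostria's: δ ≥ 3/4.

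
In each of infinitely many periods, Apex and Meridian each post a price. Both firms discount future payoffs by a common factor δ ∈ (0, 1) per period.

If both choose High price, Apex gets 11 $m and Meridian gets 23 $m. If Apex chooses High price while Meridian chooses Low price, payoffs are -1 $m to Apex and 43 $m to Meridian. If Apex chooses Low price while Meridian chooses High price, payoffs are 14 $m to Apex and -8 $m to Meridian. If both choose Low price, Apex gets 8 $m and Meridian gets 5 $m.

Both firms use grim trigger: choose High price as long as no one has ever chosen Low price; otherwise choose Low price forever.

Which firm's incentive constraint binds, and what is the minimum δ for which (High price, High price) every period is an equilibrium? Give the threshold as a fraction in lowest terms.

For Apex: deviation gain 14−11 = 3, per-period punishment loss 11−8 = 3. IC gives δ ≥ 3/6 = 1/2.
For Meridian: gain 20, loss 18 per period, so δ ≥ 20/38 = 10/19.
The tighter constraint is Meridian's, so cooperation needs δ ≥ 10/19.

Meridian; δ ≥ 10/19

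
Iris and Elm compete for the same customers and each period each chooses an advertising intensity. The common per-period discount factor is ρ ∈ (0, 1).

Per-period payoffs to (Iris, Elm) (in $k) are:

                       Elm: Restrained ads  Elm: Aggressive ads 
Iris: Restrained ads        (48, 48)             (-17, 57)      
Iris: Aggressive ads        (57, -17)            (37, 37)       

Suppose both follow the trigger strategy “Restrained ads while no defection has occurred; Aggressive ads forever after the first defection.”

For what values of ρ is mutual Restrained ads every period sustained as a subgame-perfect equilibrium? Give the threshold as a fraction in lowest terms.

One-period gain from deviating is 57 − 48 = 9. The loss is 48 − 37 = 11 in every subsequent period, with present value 11·ρ/(1−ρ).
Deviation is unprofitable when 11·ρ/(1−ρ) ≥ 9, i.e. ρ/(1−ρ) ≥ 9/11.
Equivalently ρ ≥ 9/(9+11) = 9/20.

9/20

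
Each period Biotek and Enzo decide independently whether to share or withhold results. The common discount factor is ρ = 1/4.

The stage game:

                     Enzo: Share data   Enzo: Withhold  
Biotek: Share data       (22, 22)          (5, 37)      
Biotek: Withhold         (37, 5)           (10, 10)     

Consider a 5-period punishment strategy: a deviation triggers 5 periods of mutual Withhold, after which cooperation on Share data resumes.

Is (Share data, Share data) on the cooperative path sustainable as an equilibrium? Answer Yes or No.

Comparing payoff streams over the 6 periods until play realigns: cooperate → 22(1+ρ+…+ρ^5); deviate → 37 + 10(ρ+…+ρ^5).
Cooperation is sustained iff (22−10)(ρ+…+ρ^5) ≥ 37−22.
ρ+…+ρ^5 = 1/4·(1−(1/4)^5)/(1−1/4) = 0.3330, and (37−22)/(22−10) = 1.2500.
0.3330 < 1.2500, so cooperation is not sustainable.

No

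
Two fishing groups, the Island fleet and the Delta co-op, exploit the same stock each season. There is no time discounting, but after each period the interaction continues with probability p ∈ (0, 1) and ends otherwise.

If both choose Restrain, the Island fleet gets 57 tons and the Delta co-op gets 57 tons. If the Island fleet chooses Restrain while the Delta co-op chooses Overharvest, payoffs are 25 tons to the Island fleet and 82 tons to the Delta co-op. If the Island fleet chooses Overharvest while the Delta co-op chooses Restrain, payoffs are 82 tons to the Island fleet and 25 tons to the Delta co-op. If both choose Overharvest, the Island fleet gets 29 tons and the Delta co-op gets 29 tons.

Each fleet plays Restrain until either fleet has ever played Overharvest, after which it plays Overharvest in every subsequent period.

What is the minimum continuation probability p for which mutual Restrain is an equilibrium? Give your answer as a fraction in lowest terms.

Expected cooperation value is 57 + p·57 + p²·57 + … = 57/(1−p); deviation gives 82 + p·29/(1−p).
57 ≥ 82(1−p) + 29p ⇒ 53p ≥ 25 ⇒ p ≥ 25/53.

25/53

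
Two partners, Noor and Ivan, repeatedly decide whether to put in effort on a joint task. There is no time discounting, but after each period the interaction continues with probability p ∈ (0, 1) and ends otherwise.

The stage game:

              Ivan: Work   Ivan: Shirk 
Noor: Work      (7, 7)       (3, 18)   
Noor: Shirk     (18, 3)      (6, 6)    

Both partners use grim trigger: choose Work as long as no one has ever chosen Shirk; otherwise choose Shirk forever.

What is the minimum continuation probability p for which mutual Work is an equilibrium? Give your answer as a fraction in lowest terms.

With no time discounting, the continuation probability p plays the role of the discount factor.
Grim-trigger IC: 7/(1−p) ≥ 18 + 6p/(1−p) ⇒ p ≥ (18−7)/(18−6) = 11/12.

11/12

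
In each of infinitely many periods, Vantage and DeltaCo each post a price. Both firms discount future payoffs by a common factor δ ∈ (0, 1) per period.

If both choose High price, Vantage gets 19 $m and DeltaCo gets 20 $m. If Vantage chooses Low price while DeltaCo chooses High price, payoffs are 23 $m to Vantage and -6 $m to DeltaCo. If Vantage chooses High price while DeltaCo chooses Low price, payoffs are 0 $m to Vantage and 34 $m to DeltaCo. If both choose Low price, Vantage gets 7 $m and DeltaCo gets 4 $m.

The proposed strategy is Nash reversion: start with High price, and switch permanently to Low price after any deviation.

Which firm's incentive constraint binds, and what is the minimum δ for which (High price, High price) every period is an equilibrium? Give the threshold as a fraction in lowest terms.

DeltaCo; δ ≥ 7/15

For Vantage: deviation gain 23−19 = 4, per-period punishment loss 19−7 = 12. IC gives δ ≥ 4/16 = 1/4.
For DeltaCo: gain 14, loss 16 per period, so δ ≥ 14/30 = 7/15.
The tighter constraint is DeltaCo's, so cooperation needs δ ≥ 7/15.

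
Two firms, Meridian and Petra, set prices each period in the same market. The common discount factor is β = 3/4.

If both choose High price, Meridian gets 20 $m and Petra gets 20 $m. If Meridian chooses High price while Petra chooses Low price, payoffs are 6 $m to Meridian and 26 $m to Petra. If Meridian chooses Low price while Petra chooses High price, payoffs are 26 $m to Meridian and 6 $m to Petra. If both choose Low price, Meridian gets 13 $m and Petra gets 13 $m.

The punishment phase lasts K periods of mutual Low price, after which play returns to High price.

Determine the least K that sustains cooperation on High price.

No profitable deviation requires (20−13)(β+…+β^K) ≥ 26−20, i.e. β+…+β^K ≥ 6/7 ≈ 0.8571.
With β = 3/4, the partial sums are K=1: 0.7500, K=2: 1.3125.
K = 2 is the first length at which the sum reaches 0.8571.

2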